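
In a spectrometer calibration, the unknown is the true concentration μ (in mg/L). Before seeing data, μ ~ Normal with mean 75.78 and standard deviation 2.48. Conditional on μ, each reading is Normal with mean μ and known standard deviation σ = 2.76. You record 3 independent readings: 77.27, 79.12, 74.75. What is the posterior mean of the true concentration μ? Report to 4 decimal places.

For Normal data with known variance σ², a Normal(μ₀, σ₀²) prior on μ is conjugate. Posterior precision = 1/σ₀² + n/σ²; posterior mean is the precision-weighted average of μ₀ and x̄.
Σxᵢ = 77.27 + 79.12 + 74.75 = 231.14, so n·x̄ = 231.14.
σ₀² = 2.48² = 6.1504, σ² = 2.76² = 7.6176; σ² + n·σ₀² = 7.6176 + 3·6.1504 = 26.0688.
Posterior mean = (μ₀/σ₀² + n·x̄/σ²)/(1/σ₀² + n/σ²) = (σ²·μ₀ + σ₀²·n·x̄)/(σ² + n·σ₀²) = (7.6176·75.78 + 6.1504·231.14)/26.0688 = 1998.865184/26.0688 = 76.6765.

76.6765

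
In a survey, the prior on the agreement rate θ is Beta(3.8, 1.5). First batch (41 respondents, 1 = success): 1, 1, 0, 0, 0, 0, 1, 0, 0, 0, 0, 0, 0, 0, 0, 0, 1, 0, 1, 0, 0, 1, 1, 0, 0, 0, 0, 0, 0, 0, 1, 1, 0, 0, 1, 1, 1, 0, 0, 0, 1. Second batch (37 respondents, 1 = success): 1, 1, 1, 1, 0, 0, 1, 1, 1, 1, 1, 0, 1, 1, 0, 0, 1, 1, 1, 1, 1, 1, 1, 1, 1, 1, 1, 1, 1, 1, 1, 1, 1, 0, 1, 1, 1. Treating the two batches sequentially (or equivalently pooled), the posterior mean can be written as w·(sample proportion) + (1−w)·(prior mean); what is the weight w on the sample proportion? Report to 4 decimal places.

0.9364

The Beta prior is conjugate to a Binomial/Bernoulli likelihood; the update adds successes to α and failures to β.
Total number of respondents: n = 41 + 37 = 78.
Posterior mean = (α₀+k)/(α₀+β₀+n) = [n/(α₀+β₀+n)]·(k/n) + [(α₀+β₀)/(α₀+β₀+n)]·α₀/(α₀+β₀), so only n and the prior enter the weight.
The weight on the data is w = n/(α₀+β₀+n) = 78/(3.8+1.5+78) = 78/83.3 = 0.9364.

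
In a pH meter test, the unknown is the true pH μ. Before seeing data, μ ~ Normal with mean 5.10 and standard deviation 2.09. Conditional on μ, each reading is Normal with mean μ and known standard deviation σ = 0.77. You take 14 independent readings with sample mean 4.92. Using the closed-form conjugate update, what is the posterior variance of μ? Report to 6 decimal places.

0.041943

For Normal data with known variance σ², a Normal(μ₀, σ₀²) prior on μ is conjugate. Posterior precision = 1/σ₀² + n/σ²; posterior mean is the precision-weighted average of μ₀ and x̄.
σ₀² = 2.09² = 4.3681, σ² = 0.77² = 0.5929; σ² + n·σ₀² = 0.5929 + 14·4.3681 = 61.7463.
Posterior precision = 1/σ₀² + n/σ² = 1/4.3681 + 14/0.5929 = (σ² + n·σ₀²)/(σ₀²σ²) = 61.7463/(4.3681·0.5929); posterior variance σₙ² = σ₀²σ²/(σ² + n·σ₀²) = 4.3681·0.5929/61.7463 = 0.041943.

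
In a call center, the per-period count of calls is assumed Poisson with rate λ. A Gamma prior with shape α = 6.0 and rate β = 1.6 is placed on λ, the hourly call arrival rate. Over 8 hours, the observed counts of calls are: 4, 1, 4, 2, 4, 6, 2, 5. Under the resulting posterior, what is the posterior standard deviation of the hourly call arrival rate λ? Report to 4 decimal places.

With a Gamma(shape α, rate β) prior, the Poisson likelihood is conjugate: the posterior is Gamma(α + ΣXᵢ, β + n).
Sum of counts S = 28 over n = 8 hours.
Posterior: Gamma(α+S, β+n) = Gamma(6.0+28, 1.6+8) = Gamma(34.0, 9.6).
SD = √α/β = √34.0/9.6 = 0.6074.

0.6074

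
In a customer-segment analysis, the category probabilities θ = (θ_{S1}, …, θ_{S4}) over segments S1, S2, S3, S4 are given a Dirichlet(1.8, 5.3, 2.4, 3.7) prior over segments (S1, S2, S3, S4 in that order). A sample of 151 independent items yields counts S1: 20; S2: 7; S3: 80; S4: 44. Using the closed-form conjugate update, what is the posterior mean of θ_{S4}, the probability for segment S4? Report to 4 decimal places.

0.2905

The Dirichlet prior is conjugate to the Multinomial likelihood: each posterior αⱼ = prior αⱼ + observed count nⱼ.
Posterior concentration: (21.8, 12.3, 82.4, 47.7), total = 164.2.
E[θ_{S4}|data] = α_{S4}/Σα = 47.7/164.2 = 0.2905.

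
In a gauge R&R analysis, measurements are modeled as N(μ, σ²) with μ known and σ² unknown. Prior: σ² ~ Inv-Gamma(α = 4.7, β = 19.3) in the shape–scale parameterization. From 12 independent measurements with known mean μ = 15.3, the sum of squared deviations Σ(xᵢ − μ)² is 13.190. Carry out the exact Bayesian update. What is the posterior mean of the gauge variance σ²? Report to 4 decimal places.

With known mean μ and an Inverse-Gamma(α, β) prior on σ², the Normal likelihood is conjugate: posterior is Inv-Gamma(α + n/2, β + Σ(xᵢ−μ)²/2).
Posterior: Inv-Gamma(4.7 + 12/2, 19.3 + 13.190/2) = Inv-Gamma(10.70, 25.8950).
E[σ²|data] = β/(α−1) = 25.8950/9.70 = 2.6696.

2.6696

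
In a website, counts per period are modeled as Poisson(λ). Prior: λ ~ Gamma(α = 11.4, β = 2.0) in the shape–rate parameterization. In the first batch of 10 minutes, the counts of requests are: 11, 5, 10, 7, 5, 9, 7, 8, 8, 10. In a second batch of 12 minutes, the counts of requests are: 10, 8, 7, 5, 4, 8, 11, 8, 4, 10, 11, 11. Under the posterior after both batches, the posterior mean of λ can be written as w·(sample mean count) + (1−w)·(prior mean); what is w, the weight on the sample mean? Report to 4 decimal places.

With a Gamma(shape α, rate β) prior, the Poisson likelihood is conjugate: the posterior is Gamma(α + ΣXᵢ, β + n).
Total number of minutes: n = 10 + 12 = 22.
Posterior mean = (α₀+S)/(β₀+n) = [n/(β₀+n)]·(S/n) + [β₀/(β₀+n)]·(α₀/β₀), so only n and β₀ enter the weight.
Weight on data w = n/(β₀+n) = 22/(2.0+22) = 22/24.0 = 0.9167.

0.9167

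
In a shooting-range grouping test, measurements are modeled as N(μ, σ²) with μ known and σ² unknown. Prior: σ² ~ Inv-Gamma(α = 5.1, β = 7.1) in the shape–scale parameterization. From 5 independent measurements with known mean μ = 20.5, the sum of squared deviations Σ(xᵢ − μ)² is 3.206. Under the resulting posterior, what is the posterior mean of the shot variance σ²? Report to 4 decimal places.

1.3186

With known mean μ and an Inverse-Gamma(α, β) prior on σ², the Normal likelihood is conjugate: posterior is Inv-Gamma(α + n/2, β + Σ(xᵢ−μ)²/2).
Posterior: Inv-Gamma(5.1 + 5/2, 7.1 + 3.206/2) = Inv-Gamma(7.60, 8.7030).
E[σ²|data] = β/(α−1) = 8.7030/6.60 = 1.3186.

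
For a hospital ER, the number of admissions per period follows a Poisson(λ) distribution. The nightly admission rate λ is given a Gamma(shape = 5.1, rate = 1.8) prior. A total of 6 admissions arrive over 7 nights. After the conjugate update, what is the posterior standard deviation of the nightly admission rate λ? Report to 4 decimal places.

With a Gamma(shape α, rate β) prior, the Poisson likelihood is conjugate: the posterior is Gamma(α + ΣXᵢ, β + n).
Posterior: Gamma(α+S, β+n) = Gamma(5.1+6, 1.8+7) = Gamma(11.1, 8.8).
SD = √α/β = √11.1/8.8 = 0.3786.

0.3786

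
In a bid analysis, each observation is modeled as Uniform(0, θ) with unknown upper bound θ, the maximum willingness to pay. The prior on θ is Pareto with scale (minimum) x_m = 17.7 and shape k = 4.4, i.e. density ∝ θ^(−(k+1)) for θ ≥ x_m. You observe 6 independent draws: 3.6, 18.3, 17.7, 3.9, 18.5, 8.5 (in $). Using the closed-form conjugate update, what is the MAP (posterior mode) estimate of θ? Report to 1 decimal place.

18.5

A Pareto(scale x_m, shape k) prior on the upper bound θ of Uniform(0, θ) is conjugate: posterior is Pareto(max(x_m, max xᵢ), k + n).
Sample maximum = 18.5; prior scale x_m = 17.7 → posterior scale = max = 18.5.
Posterior shape = 4.4 + 6 = 10.4.
The Pareto density is decreasing on [x_m, ∞), so the mode is x_m = 18.5.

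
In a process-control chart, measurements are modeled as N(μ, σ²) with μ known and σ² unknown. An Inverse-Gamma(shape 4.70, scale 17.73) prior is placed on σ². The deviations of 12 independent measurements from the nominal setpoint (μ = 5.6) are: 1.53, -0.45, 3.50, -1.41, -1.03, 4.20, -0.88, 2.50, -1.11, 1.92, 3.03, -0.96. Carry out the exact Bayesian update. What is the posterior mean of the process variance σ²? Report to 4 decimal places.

4.7932

With known mean μ and an Inverse-Gamma(α, β) prior on σ², the Normal likelihood is conjugate: posterior is Inv-Gamma(α + n/2, β + Σ(xᵢ−μ)²/2).
Σ(xᵢ−μ)² = (1.53)² + (-0.45)² + (3.50)² + (-1.41)² + (-1.03)² + (4.20)² + (-0.88)² + (2.50)² + (-1.11)² + (1.92)² + (3.03)² + (-0.96)² = 57.5278.
Posterior: Inv-Gamma(4.70 + 12/2, 17.73 + 57.5278/2) = Inv-Gamma(10.70, 46.49390).
E[σ²|data] = β/(α−1) = 46.49390/9.70 = 4.7932.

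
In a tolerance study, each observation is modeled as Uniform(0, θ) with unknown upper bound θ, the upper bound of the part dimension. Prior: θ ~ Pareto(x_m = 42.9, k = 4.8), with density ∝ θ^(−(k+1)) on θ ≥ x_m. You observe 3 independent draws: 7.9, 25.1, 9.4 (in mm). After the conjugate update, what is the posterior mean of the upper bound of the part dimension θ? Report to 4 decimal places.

49.2088

A Pareto(scale x_m, shape k) prior on the upper bound θ of Uniform(0, θ) is conjugate: posterior is Pareto(max(x_m, max xᵢ), k + n).
Sample maximum = 25.1; prior scale x_m = 42.9 → posterior scale = max = 42.9.
Posterior shape = 4.8 + 3 = 7.8.
E[θ|data] = k·x_m/(k−1) = 7.8·42.9/6.8 = 49.2088.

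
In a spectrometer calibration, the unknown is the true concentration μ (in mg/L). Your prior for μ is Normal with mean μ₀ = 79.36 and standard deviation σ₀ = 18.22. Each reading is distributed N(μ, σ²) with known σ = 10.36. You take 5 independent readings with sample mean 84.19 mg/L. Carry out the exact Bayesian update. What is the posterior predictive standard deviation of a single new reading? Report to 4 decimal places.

11.2912

For Normal data with known variance σ², a Normal(μ₀, σ₀²) prior on μ is conjugate. Posterior precision = 1/σ₀² + n/σ²; posterior mean is the precision-weighted average of μ₀ and x̄.
σ₀² = 18.22² = 331.9684, σ² = 10.36² = 107.3296; σ² + n·σ₀² = 107.3296 + 5·331.9684 = 1767.1716.
Posterior precision = 1/σ₀² + n/σ² = 1/331.9684 + 5/107.3296 = (σ² + n·σ₀²)/(σ₀²σ²) = 1767.1716/(331.9684·107.3296); posterior variance σₙ² = σ₀²σ²/(σ² + n·σ₀²) = 331.9684·107.3296/1767.1716 = 20.162182.
Predictive variance for one new observation = σₙ² + σ² = 331.9684·107.3296/1767.1716 + 107.3296 = σ²·(σ₀² + 1767.1716)/1767.1716 = 107.3296·2099.14/1767.1716 = 127.491782; SD = √(107.3296·2099.14/1767.1716) = 11.2912.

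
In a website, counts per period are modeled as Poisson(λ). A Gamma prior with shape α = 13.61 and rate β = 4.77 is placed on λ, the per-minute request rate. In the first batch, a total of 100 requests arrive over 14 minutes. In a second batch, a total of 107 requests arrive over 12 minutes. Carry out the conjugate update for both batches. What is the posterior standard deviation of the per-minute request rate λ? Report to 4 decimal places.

0.4827

With a Gamma(shape α, rate β) prior, the Poisson likelihood is conjugate: the posterior is Gamma(α + ΣXᵢ, β + n).
After batch 1: Gamma(α+S, β+n) = Gamma(13.61+100, 4.77+14) = Gamma(113.61, 18.77).
After batch 2: Gamma(α+S, β+n) = Gamma(113.61+107, 18.77+12) = Gamma(220.61, 30.77).
SD = √α/β = √220.61/30.77 = 0.4827.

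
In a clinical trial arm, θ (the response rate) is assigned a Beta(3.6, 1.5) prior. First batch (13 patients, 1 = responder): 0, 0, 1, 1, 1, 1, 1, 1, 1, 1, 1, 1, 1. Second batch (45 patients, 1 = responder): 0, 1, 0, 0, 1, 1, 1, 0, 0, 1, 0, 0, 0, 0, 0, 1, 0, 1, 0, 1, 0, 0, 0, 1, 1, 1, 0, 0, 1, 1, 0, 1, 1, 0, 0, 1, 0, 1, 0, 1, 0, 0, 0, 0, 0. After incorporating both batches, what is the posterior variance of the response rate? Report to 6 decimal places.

0.003896

The Beta prior is conjugate to a Binomial/Bernoulli likelihood; the update adds successes to α and failures to β.
After batch 1: Beta(3.6+11, 1.5+2) = Beta(14.6, 3.5).
After batch 2: Beta(14.6+18, 3.5+27) = Beta(32.6, 30.5).
Var = αβ/((α+β)²(α+β+1)) = 32.6·30.5/(63.1²·64.1) = 0.003896.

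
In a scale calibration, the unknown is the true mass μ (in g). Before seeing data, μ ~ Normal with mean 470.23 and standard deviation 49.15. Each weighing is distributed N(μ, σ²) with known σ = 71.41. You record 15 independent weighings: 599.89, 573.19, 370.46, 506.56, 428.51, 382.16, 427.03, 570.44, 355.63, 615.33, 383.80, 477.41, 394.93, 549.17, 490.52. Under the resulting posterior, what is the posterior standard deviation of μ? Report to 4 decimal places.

17.2632

For Normal data with known variance σ², a Normal(μ₀, σ₀²) prior on μ is conjugate. Posterior precision = 1/σ₀² + n/σ²; posterior mean is the precision-weighted average of μ₀ and x̄.
σ₀² = 49.15² = 2415.7225, σ² = 71.41² = 5099.3881; σ² + n·σ₀² = 5099.3881 + 15·2415.7225 = 41335.2256.
Posterior precision = 1/σ₀² + n/σ² = 1/2415.7225 + 15/5099.3881 = (σ² + n·σ₀²)/(σ₀²σ²) = 41335.2256/(2415.7225·5099.3881); posterior variance σₙ² = σ₀²σ²/(σ² + n·σ₀²) = 2415.7225·5099.3881/41335.2256 = 298.019580.
Posterior SD = √σₙ² = √(2415.7225·5099.3881/41335.2256) = 17.2632.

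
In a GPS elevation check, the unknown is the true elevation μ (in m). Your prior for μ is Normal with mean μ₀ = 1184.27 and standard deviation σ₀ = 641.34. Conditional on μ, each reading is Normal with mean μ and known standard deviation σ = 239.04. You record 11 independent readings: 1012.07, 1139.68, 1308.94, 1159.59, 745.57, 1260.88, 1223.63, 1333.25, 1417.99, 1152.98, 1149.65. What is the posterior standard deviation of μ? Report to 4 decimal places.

71.6224

For Normal data with known variance σ², a Normal(μ₀, σ₀²) prior on μ is conjugate. Posterior precision = 1/σ₀² + n/σ²; posterior mean is the precision-weighted average of μ₀ and x̄.
σ₀² = 641.34² = 411316.9956, σ² = 239.04² = 57140.1216; σ² + n·σ₀² = 57140.1216 + 11·411316.9956 = 4581627.0732.
Posterior precision = 1/σ₀² + n/σ² = 1/411316.9956 + 11/57140.1216 = (σ² + n·σ₀²)/(σ₀²σ²) = 4581627.0732/(411316.9956·57140.1216); posterior variance σₙ² = σ₀²σ²/(σ² + n·σ₀²) = 411316.9956·57140.1216/4581627.0732 = 5129.772190.
Posterior SD = √σₙ² = √(411316.9956·57140.1216/4581627.0732) = 71.6224.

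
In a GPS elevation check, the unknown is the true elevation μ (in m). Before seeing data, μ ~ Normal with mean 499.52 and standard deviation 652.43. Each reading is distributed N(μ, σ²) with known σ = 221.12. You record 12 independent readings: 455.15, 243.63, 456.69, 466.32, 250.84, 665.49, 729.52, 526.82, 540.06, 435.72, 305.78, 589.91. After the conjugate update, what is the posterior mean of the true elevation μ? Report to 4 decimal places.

For Normal data with known variance σ², a Normal(μ₀, σ₀²) prior on μ is conjugate. Posterior precision = 1/σ₀² + n/σ²; posterior mean is the precision-weighted average of μ₀ and x̄.
Σxᵢ = 455.15 + 243.63 + 456.69 + 466.32 + 250.84 + 665.49 + 729.52 + 526.82 + 540.06 + 435.72 + 305.78 + 589.91 = 5665.93, so n·x̄ = 5665.93.
σ₀² = 652.43² = 425664.9049, σ² = 221.12² = 48894.0544; σ² + n·σ₀² = 48894.0544 + 12·425664.9049 = 5156872.9132.
Posterior mean = (μ₀/σ₀² + n·x̄/σ²)/(1/σ₀² + n/σ²) = (σ²·μ₀ + σ₀²·n·x̄)/(σ² + n·σ₀²) = (48894.0544·499.52 + 425664.9049·5665.93)/5156872.9132 = 2436211112.673945/5156872.9132 = 472.4202.

472.4202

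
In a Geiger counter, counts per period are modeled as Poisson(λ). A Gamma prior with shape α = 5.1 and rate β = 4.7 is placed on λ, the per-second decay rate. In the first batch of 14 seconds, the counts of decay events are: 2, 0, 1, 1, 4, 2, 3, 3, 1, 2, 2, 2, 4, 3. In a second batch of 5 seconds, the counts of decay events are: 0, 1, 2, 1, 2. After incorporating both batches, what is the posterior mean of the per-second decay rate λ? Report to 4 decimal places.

1.7342

With a Gamma(shape α, rate β) prior, the Poisson likelihood is conjugate: the posterior is Gamma(α + ΣXᵢ, β + n).
Batch 1: sum of counts S = 30 over n = 14 seconds.
After batch 1: Gamma(α+S, β+n) = Gamma(5.1+30, 4.7+14) = Gamma(35.1, 18.7).
Batch 2: sum of counts S = 6 over n = 5 seconds.
After batch 2: Gamma(α+S, β+n) = Gamma(35.1+6, 18.7+5) = Gamma(41.1, 23.7).
Posterior mean = α/β = 41.1/23.7 = 1.7342.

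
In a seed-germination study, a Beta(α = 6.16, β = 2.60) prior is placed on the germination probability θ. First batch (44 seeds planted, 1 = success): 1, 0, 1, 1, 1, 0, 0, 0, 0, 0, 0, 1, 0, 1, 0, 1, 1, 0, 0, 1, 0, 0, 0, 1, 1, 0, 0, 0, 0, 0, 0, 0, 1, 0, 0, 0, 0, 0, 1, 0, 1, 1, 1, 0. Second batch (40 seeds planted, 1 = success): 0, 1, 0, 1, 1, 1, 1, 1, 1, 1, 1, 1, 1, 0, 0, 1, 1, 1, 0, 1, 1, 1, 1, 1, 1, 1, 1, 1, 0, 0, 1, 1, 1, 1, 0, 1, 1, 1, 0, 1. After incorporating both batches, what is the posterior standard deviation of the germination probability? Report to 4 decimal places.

0.0511

The Beta prior is conjugate to a Binomial/Bernoulli likelihood; the update adds successes to α and failures to β.
After batch 1: Beta(6.16+16, 2.60+28) = Beta(22.16, 30.60).
After batch 2: Beta(22.16+31, 30.60+9) = Beta(53.16, 39.60).
Var = αβ/((α+β)²(α+β+1)) = 53.16·39.60/(92.76²·93.76) = 0.00260940; SD = √0.00260940 = 0.0511.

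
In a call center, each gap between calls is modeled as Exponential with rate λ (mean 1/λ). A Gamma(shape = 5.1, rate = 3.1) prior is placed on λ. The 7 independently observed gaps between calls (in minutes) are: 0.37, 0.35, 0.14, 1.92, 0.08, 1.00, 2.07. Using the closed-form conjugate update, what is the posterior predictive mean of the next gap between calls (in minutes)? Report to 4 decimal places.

With a Gamma(shape α, rate β) prior on the exponential rate λ, the posterior after n observations with total T = Σxᵢ is Gamma(α+n, β+T).
Sum of observations T = 5.93 minutes; n = 7.
Posterior: Gamma(5.1+7, 3.1+5.93) = Gamma(12.1, 9.03).
The predictive distribution for the next observation is Lomax; its mean is β/(α−1) = 9.03/11.1 = 0.8135.

0.8135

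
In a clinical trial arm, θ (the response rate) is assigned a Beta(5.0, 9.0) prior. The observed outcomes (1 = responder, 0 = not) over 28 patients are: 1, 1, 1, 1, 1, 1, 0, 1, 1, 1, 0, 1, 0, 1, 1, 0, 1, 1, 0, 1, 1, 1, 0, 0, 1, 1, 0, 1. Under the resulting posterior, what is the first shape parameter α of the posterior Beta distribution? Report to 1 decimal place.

The Beta prior is conjugate to a Binomial/Bernoulli likelihood; the update adds successes to α and failures to β.
Posterior: Beta(α+k, β+n−k) = Beta(5.0+20, 9.0+8) = Beta(25.0, 17.0).
Posterior α = 25.0.

25.0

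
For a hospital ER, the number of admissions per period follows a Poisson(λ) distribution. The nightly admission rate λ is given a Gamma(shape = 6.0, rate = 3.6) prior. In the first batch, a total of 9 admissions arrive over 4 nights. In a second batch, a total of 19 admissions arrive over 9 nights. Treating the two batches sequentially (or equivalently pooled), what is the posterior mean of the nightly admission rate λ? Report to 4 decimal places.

2.0482

With a Gamma(shape α, rate β) prior, the Poisson likelihood is conjugate: the posterior is Gamma(α + ΣXᵢ, β + n).
After batch 1: Gamma(α+S, β+n) = Gamma(6.0+9, 3.6+4) = Gamma(15.0, 7.6).
After batch 2: Gamma(α+S, β+n) = Gamma(15.0+19, 7.6+9) = Gamma(34.0, 16.6).
Posterior mean = α/β = 34.0/16.6 = 2.0482.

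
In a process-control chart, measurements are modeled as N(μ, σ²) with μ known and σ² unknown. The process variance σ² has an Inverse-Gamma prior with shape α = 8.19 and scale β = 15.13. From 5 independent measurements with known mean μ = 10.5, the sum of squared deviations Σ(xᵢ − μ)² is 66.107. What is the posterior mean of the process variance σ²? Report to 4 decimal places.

4.9725

With known mean μ and an Inverse-Gamma(α, β) prior on σ², the Normal likelihood is conjugate: posterior is Inv-Gamma(α + n/2, β + Σ(xᵢ−μ)²/2).
Posterior: Inv-Gamma(8.19 + 5/2, 15.13 + 66.107/2) = Inv-Gamma(10.69, 48.1835).
E[σ²|data] = β/(α−1) = 48.1835/9.69 = 4.9725.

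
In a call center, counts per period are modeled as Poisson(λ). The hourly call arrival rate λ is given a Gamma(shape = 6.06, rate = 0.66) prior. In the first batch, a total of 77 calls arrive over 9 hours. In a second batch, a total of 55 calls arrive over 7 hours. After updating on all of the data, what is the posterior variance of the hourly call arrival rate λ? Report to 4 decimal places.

With a Gamma(shape α, rate β) prior, the Poisson likelihood is conjugate: the posterior is Gamma(α + ΣXᵢ, β + n).
After batch 1: Gamma(α+S, β+n) = Gamma(6.06+77, 0.66+9) = Gamma(83.06, 9.66).
After batch 2: Gamma(α+S, β+n) = Gamma(83.06+55, 9.66+7) = Gamma(138.06, 16.66).
Var = α/β² = 138.06/16.66² = 0.4974.

0.4974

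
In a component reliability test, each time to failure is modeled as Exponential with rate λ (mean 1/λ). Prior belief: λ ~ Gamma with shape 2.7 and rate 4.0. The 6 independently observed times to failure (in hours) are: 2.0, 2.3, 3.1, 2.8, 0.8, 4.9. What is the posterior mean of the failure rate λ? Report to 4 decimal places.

With a Gamma(shape α, rate β) prior on the exponential rate λ, the posterior after n observations with total T = Σxᵢ is Gamma(α+n, β+T).
Sum of observations T = 15.9 hours; n = 6.
Posterior: Gamma(2.7+6, 4.0+15.9) = Gamma(8.7, 19.9).
Posterior mean of λ = α/β = 8.7/19.9 = 0.4372.

0.4372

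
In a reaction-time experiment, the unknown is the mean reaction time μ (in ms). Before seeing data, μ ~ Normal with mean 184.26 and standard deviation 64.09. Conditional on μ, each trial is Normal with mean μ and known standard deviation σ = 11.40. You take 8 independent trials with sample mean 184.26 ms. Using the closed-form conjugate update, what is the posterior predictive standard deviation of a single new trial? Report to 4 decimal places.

12.0889

For Normal data with known variance σ², a Normal(μ₀, σ₀²) prior on μ is conjugate. Posterior precision = 1/σ₀² + n/σ²; posterior mean is the precision-weighted average of μ₀ and x̄.
σ₀² = 64.09² = 4107.5281, σ² = 11.40² = 129.96; σ² + n·σ₀² = 129.96 + 8·4107.5281 = 32990.1848.
Posterior precision = 1/σ₀² + n/σ² = 1/4107.5281 + 8/129.96 = (σ² + n·σ₀²)/(σ₀²σ²) = 32990.1848/(4107.5281·129.96); posterior variance σₙ² = σ₀²σ²/(σ² + n·σ₀²) = 4107.5281·129.96/32990.1848 = 16.181005.
Predictive variance for one new observation = σₙ² + σ² = 4107.5281·129.96/32990.1848 + 129.96 = σ²·(σ₀² + 32990.1848)/32990.1848 = 129.96·37097.7129/32990.1848 = 146.141005; SD = √(129.96·37097.7129/32990.1848) = 12.0889.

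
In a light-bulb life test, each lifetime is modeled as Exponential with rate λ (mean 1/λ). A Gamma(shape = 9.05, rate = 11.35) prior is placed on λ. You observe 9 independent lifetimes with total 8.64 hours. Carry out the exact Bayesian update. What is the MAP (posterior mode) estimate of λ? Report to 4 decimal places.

With a Gamma(shape α, rate β) prior on the exponential rate λ, the posterior after n observations with total T = Σxᵢ is Gamma(α+n, β+T).
Posterior: Gamma(9.05+9, 11.35+8.64) = Gamma(18.05, 19.99).
Mode = (α−1)/β = 0.8529.

0.8529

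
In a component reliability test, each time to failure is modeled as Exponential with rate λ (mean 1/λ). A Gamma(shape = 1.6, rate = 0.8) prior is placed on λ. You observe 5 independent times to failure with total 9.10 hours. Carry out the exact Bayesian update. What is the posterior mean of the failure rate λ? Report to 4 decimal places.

0.6667

With a Gamma(shape α, rate β) prior on the exponential rate λ, the posterior after n observations with total T = Σxᵢ is Gamma(α+n, β+T).
Posterior: Gamma(1.6+5, 0.8+9.10) = Gamma(6.6, 9.90).
Posterior mean of λ = α/β = 6.6/9.90 = 0.6667.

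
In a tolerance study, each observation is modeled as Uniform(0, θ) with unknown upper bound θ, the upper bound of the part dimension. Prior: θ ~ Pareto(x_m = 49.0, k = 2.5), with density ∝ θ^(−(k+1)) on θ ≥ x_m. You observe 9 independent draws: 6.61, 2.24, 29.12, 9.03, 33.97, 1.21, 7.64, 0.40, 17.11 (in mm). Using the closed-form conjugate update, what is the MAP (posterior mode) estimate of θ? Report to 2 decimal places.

A Pareto(scale x_m, shape k) prior on the upper bound θ of Uniform(0, θ) is conjugate: posterior is Pareto(max(x_m, max xᵢ), k + n).
Sample maximum = 33.97; prior scale x_m = 49.0 → posterior scale = max = 49.00.
Posterior shape = 2.5 + 9 = 11.5.
The Pareto density is decreasing on [x_m, ∞), so the mode is x_m = 49.00.

49.00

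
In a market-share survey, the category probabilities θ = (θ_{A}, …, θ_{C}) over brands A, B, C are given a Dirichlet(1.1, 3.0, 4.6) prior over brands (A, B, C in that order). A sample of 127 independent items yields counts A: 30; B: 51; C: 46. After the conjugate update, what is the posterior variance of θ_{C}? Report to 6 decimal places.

The Dirichlet prior is conjugate to the Multinomial likelihood: each posterior αⱼ = prior αⱼ + observed count nⱼ.
Posterior concentration: (31.1, 54.0, 50.6), total = 135.7.
Var[θ_j] = α_j(Σα−α_j)/((Σα)²(Σα+1)) = 50.6·85.1/(135.7²·136.7) = 0.001711.

0.001711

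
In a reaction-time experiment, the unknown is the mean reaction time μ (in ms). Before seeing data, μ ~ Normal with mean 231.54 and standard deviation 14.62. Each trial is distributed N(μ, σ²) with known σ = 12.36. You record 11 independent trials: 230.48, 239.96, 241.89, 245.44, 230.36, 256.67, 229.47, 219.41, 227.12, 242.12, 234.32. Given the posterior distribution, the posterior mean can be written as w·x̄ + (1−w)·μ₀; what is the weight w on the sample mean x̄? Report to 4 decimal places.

0.9390

For Normal data with known variance σ², a Normal(μ₀, σ₀²) prior on μ is conjugate. Posterior precision = 1/σ₀² + n/σ²; posterior mean is the precision-weighted average of μ₀ and x̄.
σ₀² = 14.62² = 213.7444, σ² = 12.36² = 152.7696. Prior precision 1/σ₀² = 1/213.7444; data precision n/σ² = 11/152.7696.
w = (n/σ²)/(1/σ₀² + n/σ²) = n·σ₀²/(σ² + n·σ₀²) = 11·213.7444/(152.7696 + 11·213.7444) = 2351.1884/2503.958 = 0.9390.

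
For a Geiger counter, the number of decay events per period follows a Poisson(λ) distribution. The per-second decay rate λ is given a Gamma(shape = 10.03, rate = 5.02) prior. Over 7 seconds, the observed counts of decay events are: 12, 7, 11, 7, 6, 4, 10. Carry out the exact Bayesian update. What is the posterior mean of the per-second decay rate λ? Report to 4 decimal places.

5.5765

With a Gamma(shape α, rate β) prior, the Poisson likelihood is conjugate: the posterior is Gamma(α + ΣXᵢ, β + n).
Sum of counts S = 57 over n = 7 seconds.
Posterior: Gamma(α+S, β+n) = Gamma(10.03+57, 5.02+7) = Gamma(67.03, 12.02).
Posterior mean = α/β = 67.03/12.02 = 5.5765.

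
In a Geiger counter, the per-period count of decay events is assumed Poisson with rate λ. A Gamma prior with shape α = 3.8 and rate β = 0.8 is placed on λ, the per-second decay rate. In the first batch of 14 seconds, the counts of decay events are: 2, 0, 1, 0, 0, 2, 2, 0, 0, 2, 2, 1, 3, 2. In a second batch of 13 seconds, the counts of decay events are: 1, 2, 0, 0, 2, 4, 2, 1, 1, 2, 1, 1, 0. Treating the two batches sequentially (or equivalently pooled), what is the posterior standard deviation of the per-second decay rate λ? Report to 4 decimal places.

0.2212

With a Gamma(shape α, rate β) prior, the Poisson likelihood is conjugate: the posterior is Gamma(α + ΣXᵢ, β + n).
Batch 1: sum of counts S = 17 over n = 14 seconds.
After batch 1: Gamma(α+S, β+n) = Gamma(3.8+17, 0.8+14) = Gamma(20.8, 14.8).
Batch 2: sum of counts S = 17 over n = 13 seconds.
After batch 2: Gamma(α+S, β+n) = Gamma(20.8+17, 14.8+13) = Gamma(37.8, 27.8).
SD = √α/β = √37.8/27.8 = 0.2212.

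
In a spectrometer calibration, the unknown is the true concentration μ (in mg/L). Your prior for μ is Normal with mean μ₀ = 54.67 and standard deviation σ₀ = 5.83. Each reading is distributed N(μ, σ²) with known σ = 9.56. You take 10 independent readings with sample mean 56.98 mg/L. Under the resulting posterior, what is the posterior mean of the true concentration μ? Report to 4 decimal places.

For Normal data with known variance σ², a Normal(μ₀, σ₀²) prior on μ is conjugate. Posterior precision = 1/σ₀² + n/σ²; posterior mean is the precision-weighted average of μ₀ and x̄.
n·x̄ = 10·56.98 = 569.8.
σ₀² = 5.83² = 33.9889, σ² = 9.56² = 91.3936; σ² + n·σ₀² = 91.3936 + 10·33.9889 = 431.2826.
Posterior mean = (μ₀/σ₀² + n·x̄/σ²)/(1/σ₀² + n/σ²) = (σ²·μ₀ + σ₀²·n·x̄)/(σ² + n·σ₀²) = (91.3936·54.67 + 33.9889·569.8)/431.2826 = 24363.363332/431.2826 = 56.4905.

56.4905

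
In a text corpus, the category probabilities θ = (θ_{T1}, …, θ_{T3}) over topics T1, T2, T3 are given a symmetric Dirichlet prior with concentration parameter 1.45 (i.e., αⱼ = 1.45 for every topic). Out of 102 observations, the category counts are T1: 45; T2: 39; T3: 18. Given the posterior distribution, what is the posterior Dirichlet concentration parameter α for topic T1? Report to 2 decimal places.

The Dirichlet prior is conjugate to the Multinomial likelihood: each posterior αⱼ = prior αⱼ + observed count nⱼ.
Posterior concentration: (46.45, 40.45, 19.45), total = 106.35.
α_{T1} = 1.45 + 45 = 46.45.

46.45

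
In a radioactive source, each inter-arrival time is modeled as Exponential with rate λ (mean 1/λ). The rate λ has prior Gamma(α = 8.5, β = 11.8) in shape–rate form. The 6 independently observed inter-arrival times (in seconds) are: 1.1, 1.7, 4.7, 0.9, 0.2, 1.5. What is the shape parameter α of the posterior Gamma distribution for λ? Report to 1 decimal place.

14.5

With a Gamma(shape α, rate β) prior on the exponential rate λ, the posterior after n observations with total T = Σxᵢ is Gamma(α+n, β+T).
Sum of observations T = 10.1 seconds; n = 6.
Posterior: Gamma(8.5+6, 11.8+10.1) = Gamma(14.5, 21.9).
Posterior α = 14.5.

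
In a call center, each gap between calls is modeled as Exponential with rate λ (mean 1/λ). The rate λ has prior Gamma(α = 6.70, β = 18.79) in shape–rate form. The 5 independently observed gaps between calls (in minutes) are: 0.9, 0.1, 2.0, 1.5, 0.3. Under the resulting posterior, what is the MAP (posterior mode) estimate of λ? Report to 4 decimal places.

0.4536

With a Gamma(shape α, rate β) prior on the exponential rate λ, the posterior after n observations with total T = Σxᵢ is Gamma(α+n, β+T).
Sum of observations T = 4.8 minutes; n = 5.
Posterior: Gamma(6.70+5, 18.79+4.8) = Gamma(11.70, 23.59).
Mode = (α−1)/β = 0.4536.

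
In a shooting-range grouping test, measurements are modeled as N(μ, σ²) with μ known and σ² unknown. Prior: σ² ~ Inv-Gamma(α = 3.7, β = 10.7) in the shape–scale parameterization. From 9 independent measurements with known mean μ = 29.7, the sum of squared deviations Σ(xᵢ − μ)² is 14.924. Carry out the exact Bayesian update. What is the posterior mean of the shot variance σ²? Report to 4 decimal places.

2.5225

With known mean μ and an Inverse-Gamma(α, β) prior on σ², the Normal likelihood is conjugate: posterior is Inv-Gamma(α + n/2, β + Σ(xᵢ−μ)²/2).
Posterior: Inv-Gamma(3.7 + 9/2, 10.7 + 14.924/2) = Inv-Gamma(8.20, 18.1620).
E[σ²|data] = β/(α−1) = 18.1620/7.20 = 2.5225.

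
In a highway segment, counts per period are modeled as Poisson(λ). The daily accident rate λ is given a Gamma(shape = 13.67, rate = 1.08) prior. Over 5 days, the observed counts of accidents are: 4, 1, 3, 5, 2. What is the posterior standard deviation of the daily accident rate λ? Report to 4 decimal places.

With a Gamma(shape α, rate β) prior, the Poisson likelihood is conjugate: the posterior is Gamma(α + ΣXᵢ, β + n).
Sum of counts S = 15 over n = 5 days.
Posterior: Gamma(α+S, β+n) = Gamma(13.67+15, 1.08+5) = Gamma(28.67, 6.08).
SD = √α/β = √28.67/6.08 = 0.8807.

0.8807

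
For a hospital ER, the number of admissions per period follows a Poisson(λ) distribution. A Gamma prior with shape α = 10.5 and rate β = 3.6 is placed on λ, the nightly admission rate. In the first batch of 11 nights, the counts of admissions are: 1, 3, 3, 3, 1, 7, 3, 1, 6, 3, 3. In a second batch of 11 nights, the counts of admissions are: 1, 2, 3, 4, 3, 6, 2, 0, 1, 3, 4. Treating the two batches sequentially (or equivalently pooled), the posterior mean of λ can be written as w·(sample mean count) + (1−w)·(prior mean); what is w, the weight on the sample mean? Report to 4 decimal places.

0.8594

With a Gamma(shape α, rate β) prior, the Poisson likelihood is conjugate: the posterior is Gamma(α + ΣXᵢ, β + n).
Total number of nights: n = 11 + 11 = 22.
Posterior mean = (α₀+S)/(β₀+n) = [n/(β₀+n)]·(S/n) + [β₀/(β₀+n)]·(α₀/β₀), so only n and β₀ enter the weight.
Weight on data w = n/(β₀+n) = 22/(3.6+22) = 22/25.6 = 0.8594.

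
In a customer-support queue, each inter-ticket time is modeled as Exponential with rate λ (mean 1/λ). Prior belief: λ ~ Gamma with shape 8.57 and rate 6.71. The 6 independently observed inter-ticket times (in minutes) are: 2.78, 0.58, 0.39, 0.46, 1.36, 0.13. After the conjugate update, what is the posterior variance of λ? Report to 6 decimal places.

0.094605

With a Gamma(shape α, rate β) prior on the exponential rate λ, the posterior after n observations with total T = Σxᵢ is Gamma(α+n, β+T).
Sum of observations T = 5.70 minutes; n = 6.
Posterior: Gamma(8.57+6, 6.71+5.70) = Gamma(14.57, 12.41).
Var = α/β² = 0.094605.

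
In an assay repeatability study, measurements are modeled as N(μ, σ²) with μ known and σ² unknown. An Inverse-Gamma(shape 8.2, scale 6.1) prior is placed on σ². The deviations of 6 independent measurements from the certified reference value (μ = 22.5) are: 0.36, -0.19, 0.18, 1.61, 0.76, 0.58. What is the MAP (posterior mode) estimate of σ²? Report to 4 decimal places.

With known mean μ and an Inverse-Gamma(α, β) prior on σ², the Normal likelihood is conjugate: posterior is Inv-Gamma(α + n/2, β + Σ(xᵢ−μ)²/2).
Σ(xᵢ−μ)² = (0.36)² + (-0.19)² + (0.18)² + (1.61)² + (0.76)² + (0.58)² = 3.7042.
Posterior: Inv-Gamma(8.2 + 6/2, 6.1 + 3.7042/2) = Inv-Gamma(11.20, 7.95210).
Mode = β/(α+1) = 7.95210/12.20 = 0.6518.

0.6518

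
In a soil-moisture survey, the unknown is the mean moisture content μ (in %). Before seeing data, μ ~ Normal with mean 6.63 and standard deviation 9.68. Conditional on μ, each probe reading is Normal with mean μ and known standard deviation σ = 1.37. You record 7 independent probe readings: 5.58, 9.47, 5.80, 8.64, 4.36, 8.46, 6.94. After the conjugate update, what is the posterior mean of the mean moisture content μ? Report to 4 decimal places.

7.0346

For Normal data with known variance σ², a Normal(μ₀, σ₀²) prior on μ is conjugate. Posterior precision = 1/σ₀² + n/σ²; posterior mean is the precision-weighted average of μ₀ and x̄.
Σxᵢ = 5.58 + 9.47 + 5.80 + 8.64 + 4.36 + 8.46 + 6.94 = 49.25, so n·x̄ = 49.25.
σ₀² = 9.68² = 93.7024, σ² = 1.37² = 1.8769; σ² + n·σ₀² = 1.8769 + 7·93.7024 = 657.7937.
Posterior mean = (μ₀/σ₀² + n·x̄/σ²)/(1/σ₀² + n/σ²) = (σ²·μ₀ + σ₀²·n·x̄)/(σ² + n·σ₀²) = (1.8769·6.63 + 93.7024·49.25)/657.7937 = 4627.287047/657.7937 = 7.0346.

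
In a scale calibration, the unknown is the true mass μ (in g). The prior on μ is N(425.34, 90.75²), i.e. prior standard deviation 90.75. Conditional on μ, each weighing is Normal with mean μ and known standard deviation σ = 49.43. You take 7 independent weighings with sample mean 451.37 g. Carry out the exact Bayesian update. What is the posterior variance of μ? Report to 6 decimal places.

334.854341

For Normal data with known variance σ², a Normal(μ₀, σ₀²) prior on μ is conjugate. Posterior precision = 1/σ₀² + n/σ²; posterior mean is the precision-weighted average of μ₀ and x̄.
σ₀² = 90.75² = 8235.5625, σ² = 49.43² = 2443.3249; σ² + n·σ₀² = 2443.3249 + 7·8235.5625 = 60092.2624.
Posterior precision = 1/σ₀² + n/σ² = 1/8235.5625 + 7/2443.3249 = (σ² + n·σ₀²)/(σ₀²σ²) = 60092.2624/(8235.5625·2443.3249); posterior variance σₙ² = σ₀²σ²/(σ² + n·σ₀²) = 8235.5625·2443.3249/60092.2624 = 334.854341.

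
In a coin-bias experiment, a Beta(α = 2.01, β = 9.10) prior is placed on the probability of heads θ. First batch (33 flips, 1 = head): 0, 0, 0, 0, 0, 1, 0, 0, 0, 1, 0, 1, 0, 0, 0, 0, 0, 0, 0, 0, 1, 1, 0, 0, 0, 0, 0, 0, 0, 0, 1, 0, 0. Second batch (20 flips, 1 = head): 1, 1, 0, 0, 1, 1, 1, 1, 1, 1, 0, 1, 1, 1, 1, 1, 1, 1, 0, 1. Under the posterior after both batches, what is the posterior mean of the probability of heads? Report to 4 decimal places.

The Beta prior is conjugate to a Binomial/Bernoulli likelihood; the update adds successes to α and failures to β.
After batch 1: Beta(2.01+6, 9.10+27) = Beta(8.01, 36.10).
After batch 2: Beta(8.01+16, 36.10+4) = Beta(24.01, 40.10).
Posterior mean = α/(α+β) = 24.01/64.11 = 0.3745.

0.3745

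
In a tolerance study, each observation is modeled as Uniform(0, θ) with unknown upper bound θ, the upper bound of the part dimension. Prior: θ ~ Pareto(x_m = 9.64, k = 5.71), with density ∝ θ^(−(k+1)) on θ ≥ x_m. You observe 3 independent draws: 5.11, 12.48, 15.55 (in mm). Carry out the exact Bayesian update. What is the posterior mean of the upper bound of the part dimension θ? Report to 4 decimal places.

17.5669

A Pareto(scale x_m, shape k) prior on the upper bound θ of Uniform(0, θ) is conjugate: posterior is Pareto(max(x_m, max xᵢ), k + n).
Sample maximum = 15.55; prior scale x_m = 9.64 → posterior scale = max = 15.55.
Posterior shape = 5.71 + 3 = 8.71.
E[θ|data] = k·x_m/(k−1) = 8.71·15.55/7.71 = 17.5669.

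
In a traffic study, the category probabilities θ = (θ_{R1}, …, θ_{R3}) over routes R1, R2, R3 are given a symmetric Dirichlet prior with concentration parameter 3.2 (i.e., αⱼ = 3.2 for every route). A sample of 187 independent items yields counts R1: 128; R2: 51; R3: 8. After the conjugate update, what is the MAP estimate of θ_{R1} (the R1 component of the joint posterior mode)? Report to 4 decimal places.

0.6725

The Dirichlet prior is conjugate to the Multinomial likelihood: each posterior αⱼ = prior αⱼ + observed count nⱼ.
Posterior concentration: (131.2, 54.2, 11.2), total = 196.6.
Joint mode component: (α_{R1}−1)/(Σα−K) = 130.2/193.6 = 0.6725.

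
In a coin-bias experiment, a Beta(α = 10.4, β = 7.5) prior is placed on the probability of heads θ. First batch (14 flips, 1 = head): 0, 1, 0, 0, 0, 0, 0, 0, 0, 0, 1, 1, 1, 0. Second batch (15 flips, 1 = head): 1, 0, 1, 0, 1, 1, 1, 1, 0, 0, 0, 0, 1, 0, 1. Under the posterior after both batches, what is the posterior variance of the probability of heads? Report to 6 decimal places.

0.005209

The Beta prior is conjugate to a Binomial/Bernoulli likelihood; the update adds successes to α and failures to β.
After batch 1: Beta(10.4+4, 7.5+10) = Beta(14.4, 17.5).
After batch 2: Beta(14.4+8, 17.5+7) = Beta(22.4, 24.5).
Var = αβ/((α+β)²(α+β+1)) = 22.4·24.5/(46.9²·47.9) = 0.005209.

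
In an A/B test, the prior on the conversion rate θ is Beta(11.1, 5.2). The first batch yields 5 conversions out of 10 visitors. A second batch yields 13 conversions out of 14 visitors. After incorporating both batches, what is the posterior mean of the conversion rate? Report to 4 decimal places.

0.7221

The Beta prior is conjugate to a Binomial/Bernoulli likelihood; the update adds successes to α and failures to β.
After batch 1: Beta(11.1+5, 5.2+5) = Beta(16.1, 10.2).
After batch 2: Beta(16.1+13, 10.2+1) = Beta(29.1, 11.2).
Posterior mean = α/(α+β) = 29.1/40.3 = 0.7221.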